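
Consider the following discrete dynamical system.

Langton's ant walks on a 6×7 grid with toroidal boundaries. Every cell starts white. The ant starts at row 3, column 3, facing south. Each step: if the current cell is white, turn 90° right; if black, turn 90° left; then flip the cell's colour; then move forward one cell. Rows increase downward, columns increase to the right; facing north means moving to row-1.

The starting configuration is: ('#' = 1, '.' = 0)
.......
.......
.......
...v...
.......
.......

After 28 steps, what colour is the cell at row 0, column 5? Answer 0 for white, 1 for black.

1

gen 0: .......
.......
.......
...v...
.......
.......
gen 1: .......
.......
.......
..<#...
.......
.......
gen 2: .......
.......
..^....
..##...
.......
.......
gen 3: .......
.......
..#>...
..##...
.......
.......
gen 4: .......
.......
..##...
..#v...
.......
.......
gen 5: .......
.......
..##...
..#.>..
.......
.......
gen 6: .......
.......
..##...
..#.#..
....v..
.......
gen 7: .......
.......
..##...
..#.#..
...<#..
.......
gen 8: .......
.......
..##...
..#^#..
...##..
.......
gen 9: .......
.......
..##...
..##>..
...##..
.......
gen 10: .......
.......
..##^..
..##...
...##..
.......
gen 11: .......
.......
..###>.
..##...
...##..
.......
gen 12: .......
.......
..####.
..##.v.
...##..
.......
gen 13: .......
.......
..####.
..##<#.
...##..
.......
gen 14: .......
.......
..##^#.
..####.
...##..
.......
gen 15: .......
.......
..#<.#.
..####.
...##..
.......
gen 16: .......
.......
..#..#.
..#v##.
...##..
.......
gen 17: .......
.......
..#..#.
..#.>#.
...##..
.......
gen 18: .......
.......
..#.^#.
..#..#.
...##..
.......
gen 19: .......
.......
..#.#>.
..#..#.
...##..
.......
gen 20: .......
.....^.
..#.#..
..#..#.
...##..
.......
gen 21: .......
.....#>
..#.#..
..#..#.
...##..
.......
gen 22: .......
.....##
..#.#.v
..#..#.
...##..
.......
gen 23: .......
.....##
..#.#<#
..#..#.
...##..
.......
gen 24: .......
.....^#
..#.###
..#..#.
...##..
.......
gen 25: .......
....<.#
..#.###
..#..#.
...##..
.......
gen 26: ....^..
....#.#
..#.###
..#..#.
...##..
.......
gen 27: ....#>.
....#.#
..#.###
..#..#.
...##..
.......
gen 28: ....##.
....#v#
..#.###
..#..#.
...##..
.......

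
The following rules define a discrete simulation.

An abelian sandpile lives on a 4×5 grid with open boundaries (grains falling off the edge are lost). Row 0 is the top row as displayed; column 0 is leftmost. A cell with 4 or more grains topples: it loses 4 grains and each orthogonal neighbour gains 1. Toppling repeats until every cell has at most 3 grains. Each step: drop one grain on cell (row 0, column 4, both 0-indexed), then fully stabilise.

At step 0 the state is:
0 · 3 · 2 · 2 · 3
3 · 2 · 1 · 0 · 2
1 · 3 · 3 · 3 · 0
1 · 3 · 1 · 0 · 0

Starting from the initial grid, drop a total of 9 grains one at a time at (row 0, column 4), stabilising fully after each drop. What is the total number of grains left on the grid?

0) 0 · 3 · 2 · 2 · 3
3 · 2 · 1 · 0 · 2
1 · 3 · 3 · 3 · 0
1 · 3 · 1 · 0 · 0
1) 0 · 3 · 2 · 3 · 0
3 · 2 · 1 · 0 · 3
1 · 3 · 3 · 3 · 0
1 · 3 · 1 · 0 · 0
2) 0 · 3 · 2 · 3 · 1
3 · 2 · 1 · 0 · 3
1 · 3 · 3 · 3 · 0
1 · 3 · 1 · 0 · 0
3) 0 · 3 · 2 · 3 · 2
3 · 2 · 1 · 0 · 3
1 · 3 · 3 · 3 · 0
1 · 3 · 1 · 0 · 0
4) 0 · 3 · 2 · 3 · 3
3 · 2 · 1 · 0 · 3
1 · 3 · 3 · 3 · 0
1 · 3 · 1 · 0 · 0
5) 0 · 3 · 3 · 0 · 2
3 · 2 · 1 · 2 · 0
1 · 3 · 3 · 3 · 1
1 · 3 · 1 · 0 · 0
6) 0 · 3 · 3 · 0 · 3
3 · 2 · 1 · 2 · 0
1 · 3 · 3 · 3 · 1
1 · 3 · 1 · 0 · 0
7) 0 · 3 · 3 · 1 · 0
3 · 2 · 1 · 2 · 1
1 · 3 · 3 · 3 · 1
1 · 3 · 1 · 0 · 0
8) 0 · 3 · 3 · 1 · 1
3 · 2 · 1 · 2 · 1
1 · 3 · 3 · 3 · 1
1 · 3 · 1 · 0 · 0
9) 0 · 3 · 3 · 1 · 2
3 · 2 · 1 · 2 · 1
1 · 3 · 3 · 3 · 1
1 · 3 · 1 · 0 · 0

34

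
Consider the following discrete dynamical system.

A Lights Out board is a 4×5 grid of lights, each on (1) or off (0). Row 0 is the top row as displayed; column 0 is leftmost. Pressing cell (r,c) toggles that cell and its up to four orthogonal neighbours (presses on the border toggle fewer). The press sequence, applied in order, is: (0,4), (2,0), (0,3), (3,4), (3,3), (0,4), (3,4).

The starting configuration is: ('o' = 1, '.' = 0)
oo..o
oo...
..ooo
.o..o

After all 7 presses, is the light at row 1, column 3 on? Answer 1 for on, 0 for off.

t=0: oo..o
oo...
..ooo
.o..o
t=1: oo.o.
oo..o
..ooo
.o..o
t=2: oo.o.
.o..o
ooooo
oo..o
t=3: ooo.o
.o.oo
ooooo
oo..o
t=4: ooo.o
.o.oo
oooo.
oo.o.
t=5: ooo.o
.o.oo
ooo..
ooo.o
t=6: oooo.
.o.o.
ooo..
ooo.o
t=7: oooo.
.o.o.
ooo.o
oooo.

1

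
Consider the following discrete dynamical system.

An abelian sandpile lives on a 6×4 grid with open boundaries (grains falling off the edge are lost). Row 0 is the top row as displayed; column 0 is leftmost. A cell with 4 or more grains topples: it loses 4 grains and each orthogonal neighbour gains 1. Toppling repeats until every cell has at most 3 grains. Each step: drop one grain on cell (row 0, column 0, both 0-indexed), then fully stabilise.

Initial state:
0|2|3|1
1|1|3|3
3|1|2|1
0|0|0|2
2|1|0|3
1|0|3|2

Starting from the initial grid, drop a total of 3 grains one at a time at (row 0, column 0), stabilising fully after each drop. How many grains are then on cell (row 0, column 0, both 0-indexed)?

3

0) 0|2|3|1
1|1|3|3
3|1|2|1
0|0|0|2
2|1|0|3
1|0|3|2
1) 1|2|3|1
1|1|3|3
3|1|2|1
0|0|0|2
2|1|0|3
1|0|3|2
2) 2|2|3|1
1|1|3|3
3|1|2|1
0|0|0|2
2|1|0|3
1|0|3|2
3) 3|2|3|1
1|1|3|3
3|1|2|1
0|0|0|2
2|1|0|3
1|0|3|2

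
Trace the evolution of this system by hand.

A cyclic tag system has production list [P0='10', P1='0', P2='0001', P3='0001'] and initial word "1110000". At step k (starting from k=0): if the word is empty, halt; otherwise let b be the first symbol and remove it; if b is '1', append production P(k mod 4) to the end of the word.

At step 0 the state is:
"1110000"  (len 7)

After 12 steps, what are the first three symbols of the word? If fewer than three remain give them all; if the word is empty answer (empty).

step 0: "1110000"  (len 7)
step 1: "11000010"  (len 8)
step 2: "10000100"  (len 8)
step 3: "00001000001"  (len 11)
step 4: "0001000001"  (len 10)
step 5: "001000001"  (len 9)
step 6: "01000001"  (len 8)
step 7: "1000001"  (len 7)
step 8: "0000010001"  (len 10)
step 9: "000010001"  (len 9)
step 10: "00010001"  (len 8)
step 11: "0010001"  (len 7)
step 12: "010001"  (len 6)

010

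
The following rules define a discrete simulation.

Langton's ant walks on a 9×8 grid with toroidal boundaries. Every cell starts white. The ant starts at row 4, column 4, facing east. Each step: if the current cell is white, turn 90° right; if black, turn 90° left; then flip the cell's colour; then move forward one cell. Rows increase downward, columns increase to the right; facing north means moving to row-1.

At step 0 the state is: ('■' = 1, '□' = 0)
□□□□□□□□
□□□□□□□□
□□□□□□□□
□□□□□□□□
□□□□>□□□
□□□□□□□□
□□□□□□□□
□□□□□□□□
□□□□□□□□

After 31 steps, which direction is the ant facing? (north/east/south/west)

[0] □□□□□□□□
□□□□□□□□
□□□□□□□□
□□□□□□□□
□□□□>□□□
□□□□□□□□
□□□□□□□□
□□□□□□□□
□□□□□□□□
[1] □□□□□□□□
□□□□□□□□
□□□□□□□□
□□□□□□□□
□□□□■□□□
□□□□v□□□
□□□□□□□□
□□□□□□□□
□□□□□□□□
[2] □□□□□□□□
□□□□□□□□
□□□□□□□□
□□□□□□□□
□□□□■□□□
□□□<■□□□
□□□□□□□□
□□□□□□□□
□□□□□□□□
[3] □□□□□□□□
□□□□□□□□
□□□□□□□□
□□□□□□□□
□□□^■□□□
□□□■■□□□
□□□□□□□□
□□□□□□□□
□□□□□□□□
[4] □□□□□□□□
□□□□□□□□
□□□□□□□□
□□□□□□□□
□□□■>□□□
□□□■■□□□
□□□□□□□□
□□□□□□□□
□□□□□□□□
[5] □□□□□□□□
□□□□□□□□
□□□□□□□□
□□□□^□□□
□□□■□□□□
□□□■■□□□
□□□□□□□□
□□□□□□□□
□□□□□□□□
[6] □□□□□□□□
□□□□□□□□
□□□□□□□□
□□□□■>□□
□□□■□□□□
□□□■■□□□
□□□□□□□□
□□□□□□□□
□□□□□□□□
[7] □□□□□□□□
□□□□□□□□
□□□□□□□□
□□□□■■□□
□□□■□v□□
□□□■■□□□
□□□□□□□□
□□□□□□□□
□□□□□□□□
[8] □□□□□□□□
□□□□□□□□
□□□□□□□□
□□□□■■□□
□□□■<■□□
□□□■■□□□
□□□□□□□□
□□□□□□□□
□□□□□□□□
[9] □□□□□□□□
□□□□□□□□
□□□□□□□□
□□□□^■□□
□□□■■■□□
□□□■■□□□
□□□□□□□□
□□□□□□□□
□□□□□□□□
[10] □□□□□□□□
□□□□□□□□
□□□□□□□□
□□□<□■□□
□□□■■■□□
□□□■■□□□
□□□□□□□□
□□□□□□□□
□□□□□□□□
[11] □□□□□□□□
□□□□□□□□
□□□^□□□□
□□□■□■□□
□□□■■■□□
□□□■■□□□
□□□□□□□□
□□□□□□□□
□□□□□□□□
[12] □□□□□□□□
□□□□□□□□
□□□■>□□□
□□□■□■□□
□□□■■■□□
□□□■■□□□
□□□□□□□□
□□□□□□□□
□□□□□□□□
[13] □□□□□□□□
□□□□□□□□
□□□■■□□□
□□□■v■□□
□□□■■■□□
□□□■■□□□
□□□□□□□□
□□□□□□□□
□□□□□□□□
[14] □□□□□□□□
□□□□□□□□
□□□■■□□□
□□□<■■□□
□□□■■■□□
□□□■■□□□
□□□□□□□□
□□□□□□□□
□□□□□□□□
[15] □□□□□□□□
□□□□□□□□
□□□■■□□□
□□□□■■□□
□□□v■■□□
□□□■■□□□
□□□□□□□□
□□□□□□□□
□□□□□□□□
[16] □□□□□□□□
□□□□□□□□
□□□■■□□□
□□□□■■□□
□□□□>■□□
□□□■■□□□
□□□□□□□□
□□□□□□□□
□□□□□□□□
[17] □□□□□□□□
□□□□□□□□
□□□■■□□□
□□□□^■□□
□□□□□■□□
□□□■■□□□
□□□□□□□□
□□□□□□□□
□□□□□□□□
[18] □□□□□□□□
□□□□□□□□
□□□■■□□□
□□□<□■□□
□□□□□■□□
□□□■■□□□
□□□□□□□□
□□□□□□□□
□□□□□□□□
[19] □□□□□□□□
□□□□□□□□
□□□^■□□□
□□□■□■□□
□□□□□■□□
□□□■■□□□
□□□□□□□□
□□□□□□□□
□□□□□□□□
[20] □□□□□□□□
□□□□□□□□
□□<□■□□□
□□□■□■□□
□□□□□■□□
□□□■■□□□
□□□□□□□□
□□□□□□□□
□□□□□□□□
[21] □□□□□□□□
□□^□□□□□
□□■□■□□□
□□□■□■□□
□□□□□■□□
□□□■■□□□
□□□□□□□□
□□□□□□□□
□□□□□□□□
[22] □□□□□□□□
□□■>□□□□
□□■□■□□□
□□□■□■□□
□□□□□■□□
□□□■■□□□
□□□□□□□□
□□□□□□□□
□□□□□□□□
[23] □□□□□□□□
□□■■□□□□
□□■v■□□□
□□□■□■□□
□□□□□■□□
□□□■■□□□
□□□□□□□□
□□□□□□□□
□□□□□□□□
[24] □□□□□□□□
□□■■□□□□
□□<■■□□□
□□□■□■□□
□□□□□■□□
□□□■■□□□
□□□□□□□□
□□□□□□□□
□□□□□□□□
[25] □□□□□□□□
□□■■□□□□
□□□■■□□□
□□v■□■□□
□□□□□■□□
□□□■■□□□
□□□□□□□□
□□□□□□□□
□□□□□□□□
[26] □□□□□□□□
□□■■□□□□
□□□■■□□□
□<■■□■□□
□□□□□■□□
□□□■■□□□
□□□□□□□□
□□□□□□□□
□□□□□□□□
[27] □□□□□□□□
□□■■□□□□
□^□■■□□□
□■■■□■□□
□□□□□■□□
□□□■■□□□
□□□□□□□□
□□□□□□□□
□□□□□□□□
[28] □□□□□□□□
□□■■□□□□
□■>■■□□□
□■■■□■□□
□□□□□■□□
□□□■■□□□
□□□□□□□□
□□□□□□□□
□□□□□□□□
[29] □□□□□□□□
□□■■□□□□
□■■■■□□□
□■v■□■□□
□□□□□■□□
□□□■■□□□
□□□□□□□□
□□□□□□□□
□□□□□□□□
[30] □□□□□□□□
□□■■□□□□
□■■■■□□□
□■□>□■□□
□□□□□■□□
□□□■■□□□
□□□□□□□□
□□□□□□□□
□□□□□□□□
[31] □□□□□□□□
□□■■□□□□
□■■^■□□□
□■□□□■□□
□□□□□■□□
□□□■■□□□
□□□□□□□□
□□□□□□□□
□□□□□□□□

north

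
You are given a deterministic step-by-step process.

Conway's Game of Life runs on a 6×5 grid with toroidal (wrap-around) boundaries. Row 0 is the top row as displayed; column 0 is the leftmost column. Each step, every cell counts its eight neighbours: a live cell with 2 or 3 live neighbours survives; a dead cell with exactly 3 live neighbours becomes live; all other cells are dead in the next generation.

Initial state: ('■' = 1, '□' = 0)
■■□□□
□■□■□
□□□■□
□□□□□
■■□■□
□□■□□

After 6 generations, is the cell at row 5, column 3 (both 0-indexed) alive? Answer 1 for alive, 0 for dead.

0

step 0: ■■□□□
□■□■□
□□□■□
□□□□□
■■□■□
□□■□□
step 1: ■■□□□
■■□□■
□□■□□
□□■□■
□■■□□
□□■□■
step 2: □□■■□
□□■□■
□□■□■
□□■□□
■■■□□
□□■■□
step 3: □■□□■
□■■□■
□■■□□
■□■□□
□□□□□
□□□□■
step 4: □■■□■
□□□□□
□□□□□
□□■□□
□□□□□
■□□□□
step 5: ■■□□□
□□□□□
□□□□□
□□□□□
□□□□□
■■□□□
step 6: ■■□□□
□□□□□
□□□□□
□□□□□
□□□□□
■■□□□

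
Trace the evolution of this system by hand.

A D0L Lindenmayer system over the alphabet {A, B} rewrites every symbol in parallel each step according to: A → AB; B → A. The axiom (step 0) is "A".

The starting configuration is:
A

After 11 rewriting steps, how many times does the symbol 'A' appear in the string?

144

0) A
1) AB
2) ABA
3) ABAAB
4) ABAABABA
5) ABAABABAABAAB
6) ABAABABAABAABABAABABA
7) ABAABABAABAABABAABABAABAABABAABAAB
8) ABAABABAABAABABAABABAABAABABAABAABABAABABAABAABABAABABA
9) ABAABABAABAABABAABABAABAABABAABAABABAABABAABAABABAABABAABAABABAABAABABAABABAABAABABAABAAB
10) ABAABABAABAABABAABABAABAABABAABAABABAABABAABAABABAABABAABA…AABABAABABAABAABABAABABAABAABABAABAABABAABABAABAABABAABABA  (len 144)
11) ABAABABAABAABABAABABAABAABABAABAABABAABABAABAABABAABABAABA…AABABAABABAABAABABAABABAABAABABAABAABABAABABAABAABABAABAAB  (len 233)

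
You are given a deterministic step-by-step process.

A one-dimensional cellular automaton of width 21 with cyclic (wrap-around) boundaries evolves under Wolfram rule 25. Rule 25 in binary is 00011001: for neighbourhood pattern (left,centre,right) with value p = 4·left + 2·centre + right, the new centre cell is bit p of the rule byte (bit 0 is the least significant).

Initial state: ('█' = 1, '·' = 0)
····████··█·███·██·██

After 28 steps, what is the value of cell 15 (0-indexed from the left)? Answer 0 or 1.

0

t=0: ····████··█·███·██·██
t=1: ███·█···█···█···█··█·
t=2: █····██··██··██··█···
t=3: ·███·█·█·█·█·█·█··██·
t=4: ·█··············█·█·█
t=5: ··█████████████······
t=6: █·█············██████
t=7: ···███████████·█·····
t=8: ██·█············█████
t=9: ····███████████·█····
t=10: ███·█············████
t=11: ·····███████████·█···
t=12: ████·█············███
t=13: ······███████████·█··
t=14: █████·█············██
t=15: ·······███████████·█·
t=16: ██████·█············█
t=17: ········███████████·█
t=18: ███████·█············
t=19: █········███████████·
t=20: ·███████·█···········
t=21: ·█········███████████
t=22: ··███████·█··········
t=23: █·█········██████████
t=24: ···███████·█·········
t=25: ██·█········█████████
t=26: ····███████·█········
t=27: ███·█········████████
t=28: ·····███████·█·······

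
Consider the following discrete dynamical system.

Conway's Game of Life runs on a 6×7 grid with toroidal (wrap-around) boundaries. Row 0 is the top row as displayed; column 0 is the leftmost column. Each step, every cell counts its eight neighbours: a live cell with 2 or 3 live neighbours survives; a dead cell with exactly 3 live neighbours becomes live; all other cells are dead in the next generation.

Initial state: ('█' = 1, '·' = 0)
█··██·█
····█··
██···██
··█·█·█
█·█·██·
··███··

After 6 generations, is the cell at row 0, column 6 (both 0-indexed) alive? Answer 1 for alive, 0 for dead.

1

0) █··██·█
····█··
██···██
··█·█·█
█·█·██·
··███··
1) ··█····
·█·██··
██·██·█
··█·█··
··█···█
█·█····
2) ··█····
·█··██·
██·····
··█·█·█
··█····
··██···
3) ·██·█··
███····
█████·█
█·██···
·██····
·███···
4) ·······
····███
····█·█
····█·█
█······
█······
5) ·····██
····█·█
█··██·█
█·····█
█·····█
·······
6) ·····██
···██··
···██··
·█·····
█·····█
█····█·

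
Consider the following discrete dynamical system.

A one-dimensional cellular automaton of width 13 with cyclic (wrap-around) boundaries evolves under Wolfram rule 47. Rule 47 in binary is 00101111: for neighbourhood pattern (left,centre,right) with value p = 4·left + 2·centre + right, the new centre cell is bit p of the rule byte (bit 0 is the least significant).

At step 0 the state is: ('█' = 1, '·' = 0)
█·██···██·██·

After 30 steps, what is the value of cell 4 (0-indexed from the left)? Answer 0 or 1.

gen 0: █·██···██·██·
gen 1: ███··███·██·█
gen 2: ····██··██·██
gen 3: ·████··██·██·
gen 4: ██····██·██··
gen 5: █··████·██··█
gen 6: ··██···██··██
gen 7: ·██··███··██·
gen 8: ██··██···██··
gen 9: █··██··███··█
gen 10: ··██··██···██
gen 11: ·██··██··███·
gen 12: ██··██··██···
gen 13: █··██··██··██
gen 14: ··██··██··██·
gen 15: ███··██··██··
gen 16: █···██··██··█
gen 17: ··███··██··██
gen 18: ·██···██··██·
gen 19: ██··███··██··
gen 20: █··██···██··█
gen 21: ··██··███··██
gen 22: ·██··██···██·
gen 23: ██··██··███··
gen 24: █··██··██···█
gen 25: ··██··██··███
gen 26: ·██··██··██··
gen 27: ██··██··██··█
gen 28: ···██··██··██
gen 29: ·███··██··██·
gen 30: ██···██··██··

0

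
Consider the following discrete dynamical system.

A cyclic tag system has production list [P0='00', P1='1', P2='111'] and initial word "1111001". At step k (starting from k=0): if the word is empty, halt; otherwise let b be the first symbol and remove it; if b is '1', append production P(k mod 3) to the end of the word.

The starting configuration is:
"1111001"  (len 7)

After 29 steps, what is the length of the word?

10

[0] "1111001"  (len 7)
[1] "11100100"  (len 8)
[2] "11001001"  (len 8)
[3] "1001001111"  (len 10)
[4] "00100111100"  (len 11)
[5] "0100111100"  (len 10)
[6] "100111100"  (len 9)
[7] "0011110000"  (len 10)
[8] "011110000"  (len 9)
[9] "11110000"  (len 8)
[10] "111000000"  (len 9)
[11] "110000001"  (len 9)
[12] "10000001111"  (len 11)
[13] "000000111100"  (len 12)
[14] "00000111100"  (len 11)
[15] "0000111100"  (len 10)
[16] "000111100"  (len 9)
[17] "00111100"  (len 8)
[18] "0111100"  (len 7)
[19] "111100"  (len 6)
[20] "111001"  (len 6)
[21] "11001111"  (len 8)
[22] "100111100"  (len 9)
[23] "001111001"  (len 9)
[24] "01111001"  (len 8)
[25] "1111001"  (len 7)
[26] "1110011"  (len 7)
[27] "110011111"  (len 9)
[28] "1001111100"  (len 10)
[29] "0011111001"  (len 10)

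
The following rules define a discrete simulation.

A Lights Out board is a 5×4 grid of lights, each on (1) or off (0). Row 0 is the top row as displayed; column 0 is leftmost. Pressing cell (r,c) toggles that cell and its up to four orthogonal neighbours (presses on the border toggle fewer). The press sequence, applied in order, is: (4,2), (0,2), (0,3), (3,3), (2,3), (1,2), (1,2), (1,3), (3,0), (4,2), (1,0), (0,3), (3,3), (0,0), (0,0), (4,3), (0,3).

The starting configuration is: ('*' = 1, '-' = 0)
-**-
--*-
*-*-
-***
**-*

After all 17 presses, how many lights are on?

13

gen 0: -**-
--*-
*-*-
-***
**-*
gen 1: -**-
--*-
*-*-
-*-*
*-*-
gen 2: ---*
----
*-*-
-*-*
*-*-
gen 3: --*-
---*
*-*-
-*-*
*-*-
gen 4: --*-
---*
*-**
-**-
*-**
gen 5: --*-
----
*---
-***
*-**
gen 6: ----
-***
*-*-
-***
*-**
gen 7: --*-
----
*---
-***
*-**
gen 8: --**
--**
*--*
-***
*-**
gen 9: --**
--**
---*
*-**
--**
gen 10: --**
--**
---*
*--*
-*--
gen 11: *-**
****
*--*
*--*
-*--
gen 12: *---
***-
*--*
*--*
-*--
gen 13: *---
***-
*---
*-*-
-*-*
gen 14: -*--
-**-
*---
*-*-
-*-*
gen 15: *---
***-
*---
*-*-
-*-*
gen 16: *---
***-
*---
*-**
-**-
gen 17: *-**
****
*---
*-**
-**-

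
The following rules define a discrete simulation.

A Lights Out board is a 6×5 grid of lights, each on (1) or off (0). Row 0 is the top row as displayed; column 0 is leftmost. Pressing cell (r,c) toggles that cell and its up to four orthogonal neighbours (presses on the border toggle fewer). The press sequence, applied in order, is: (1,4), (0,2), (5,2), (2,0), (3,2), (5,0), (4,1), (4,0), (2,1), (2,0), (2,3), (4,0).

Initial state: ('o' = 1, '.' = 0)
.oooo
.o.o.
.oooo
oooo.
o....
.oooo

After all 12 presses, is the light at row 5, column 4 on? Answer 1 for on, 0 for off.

1

[0] .oooo
.o.o.
.oooo
oooo.
o....
.oooo
[1] .ooo.
.o..o
.ooo.
oooo.
o....
.oooo
[2] .....
.oo.o
.ooo.
oooo.
o....
.oooo
[3] .....
.oo.o
.ooo.
oooo.
o.o..
....o
[4] .....
ooo.o
o.oo.
.ooo.
o.o..
....o
[5] .....
ooo.o
o..o.
.....
o....
....o
[6] .....
ooo.o
o..o.
.....
.....
oo..o
[7] .....
ooo.o
o..o.
.o...
ooo..
o...o
[8] .....
ooo.o
o..o.
oo...
..o..
....o
[9] .....
o.o.o
.ooo.
o....
..o..
....o
[10] .....
..o.o
o.oo.
.....
..o..
....o
[11] .....
..ooo
o...o
...o.
..o..
....o
[12] .....
..ooo
o...o
o..o.
ooo..
o...o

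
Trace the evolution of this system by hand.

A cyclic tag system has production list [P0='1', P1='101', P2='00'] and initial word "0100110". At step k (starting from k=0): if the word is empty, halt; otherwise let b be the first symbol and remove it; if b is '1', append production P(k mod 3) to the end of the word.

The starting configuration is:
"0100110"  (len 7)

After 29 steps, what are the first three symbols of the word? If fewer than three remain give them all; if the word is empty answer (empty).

111

k=0  "0100110"  (len 7)
k=1  "100110"  (len 6)
k=2  "00110101"  (len 8)
k=3  "0110101"  (len 7)
k=4  "110101"  (len 6)
k=5  "10101101"  (len 8)
k=6  "010110100"  (len 9)
k=7  "10110100"  (len 8)
k=8  "0110100101"  (len 10)
k=9  "110100101"  (len 9)
k=10  "101001011"  (len 9)
k=11  "01001011101"  (len 11)
k=12  "1001011101"  (len 10)
k=13  "0010111011"  (len 10)
k=14  "010111011"  (len 9)
k=15  "10111011"  (len 8)
k=16  "01110111"  (len 8)
k=17  "1110111"  (len 7)
k=18  "11011100"  (len 8)
k=19  "10111001"  (len 8)
k=20  "0111001101"  (len 10)
k=21  "111001101"  (len 9)
k=22  "110011011"  (len 9)
k=23  "10011011101"  (len 11)
k=24  "001101110100"  (len 12)
k=25  "01101110100"  (len 11)
k=26  "1101110100"  (len 10)
k=27  "10111010000"  (len 11)
k=28  "01110100001"  (len 11)
k=29  "1110100001"  (len 10)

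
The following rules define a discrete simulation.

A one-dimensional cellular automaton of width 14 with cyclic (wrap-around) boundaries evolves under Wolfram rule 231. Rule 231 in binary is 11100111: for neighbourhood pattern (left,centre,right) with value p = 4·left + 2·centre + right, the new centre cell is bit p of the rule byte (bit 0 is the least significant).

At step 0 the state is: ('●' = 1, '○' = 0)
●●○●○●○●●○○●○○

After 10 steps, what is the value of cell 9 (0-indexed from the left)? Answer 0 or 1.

gen 0: ●●○●○●○●●○○●○○
gen 1: ○●●●●●●○●○●●○●
gen 2: ●○●●●●●●●●○●●●
gen 3: ●●○●●●●●●●●○●●
gen 4: ●●●○●●●●●●●●○●
gen 5: ●●●●○●●●●●●●●○
gen 6: ○●●●●○●●●●●●●●
gen 7: ●○●●●●○●●●●●●●
gen 8: ●●○●●●●○●●●●●●
gen 9: ●●●○●●●●○●●●●●
gen 10: ●●●●○●●●●○●●●●

0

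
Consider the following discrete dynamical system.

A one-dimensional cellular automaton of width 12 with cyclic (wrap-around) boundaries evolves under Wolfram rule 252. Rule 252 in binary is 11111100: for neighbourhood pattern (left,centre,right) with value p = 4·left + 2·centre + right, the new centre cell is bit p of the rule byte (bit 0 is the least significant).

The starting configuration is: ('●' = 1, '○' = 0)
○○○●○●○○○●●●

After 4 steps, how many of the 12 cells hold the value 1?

12

t=0: ○○○●○●○○○●●●
t=1: ●○○●●●●○○●●●
t=2: ●●○●●●●●○●●●
t=3: ●●●●●●●●●●●●
t=4: ●●●●●●●●●●●●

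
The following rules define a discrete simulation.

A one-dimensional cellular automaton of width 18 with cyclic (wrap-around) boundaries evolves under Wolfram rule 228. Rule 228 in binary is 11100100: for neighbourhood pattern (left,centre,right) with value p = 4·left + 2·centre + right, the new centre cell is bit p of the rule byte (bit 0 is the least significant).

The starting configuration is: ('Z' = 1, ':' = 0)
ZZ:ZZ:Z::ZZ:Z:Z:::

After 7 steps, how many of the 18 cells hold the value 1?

2

gen 0: ZZ:ZZ:Z::ZZ:Z:Z:::
gen 1: :ZZ:ZZZ:::ZZZZZ:::
gen 2: ::ZZ:ZZ::::ZZZZ:::
gen 3: :::ZZ:Z:::::ZZZ:::
gen 4: ::::ZZZ::::::ZZ:::
gen 5: :::::ZZ:::::::Z:::
gen 6: ::::::Z:::::::Z:::
gen 7: ::::::Z:::::::Z:::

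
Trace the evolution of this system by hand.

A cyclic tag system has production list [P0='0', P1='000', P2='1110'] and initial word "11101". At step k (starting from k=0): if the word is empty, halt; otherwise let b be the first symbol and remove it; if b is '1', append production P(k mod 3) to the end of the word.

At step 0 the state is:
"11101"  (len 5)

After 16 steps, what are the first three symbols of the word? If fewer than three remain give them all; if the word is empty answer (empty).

t=0: "11101"  (len 5)
t=1: "11010"  (len 5)
t=2: "1010000"  (len 7)
t=3: "0100001110"  (len 10)
t=4: "100001110"  (len 9)
t=5: "00001110000"  (len 11)
t=6: "0001110000"  (len 10)
t=7: "001110000"  (len 9)
t=8: "01110000"  (len 8)
t=9: "1110000"  (len 7)
t=10: "1100000"  (len 7)
t=11: "100000000"  (len 9)
t=12: "000000001110"  (len 12)
t=13: "00000001110"  (len 11)
t=14: "0000001110"  (len 10)
t=15: "000001110"  (len 9)
t=16: "00001110"  (len 8)

000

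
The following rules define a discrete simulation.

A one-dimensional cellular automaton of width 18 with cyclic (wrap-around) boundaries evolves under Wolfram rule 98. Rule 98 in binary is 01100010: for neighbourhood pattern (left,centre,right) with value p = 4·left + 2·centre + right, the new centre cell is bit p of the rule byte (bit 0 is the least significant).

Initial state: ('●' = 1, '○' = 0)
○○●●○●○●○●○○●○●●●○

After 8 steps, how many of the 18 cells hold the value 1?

gen 0: ○○●●○●○●○●○○●○●●●○
gen 1: ○●○●●○●○●○○●○●○○●○
gen 2: ●○●○●●○●○○●○●○○●○○
gen 3: ○●○●○●●○○●○●○○●○○●
gen 4: ●○●○●○●○●○●○○●○○●○
gen 5: ○●○●○●○●○●○○●○○●○●
gen 6: ●○●○●○●○●○○●○○●○●○
gen 7: ○●○●○●○●○○●○○●○●○●
gen 8: ●○●○●○●○○●○○●○●○●○

8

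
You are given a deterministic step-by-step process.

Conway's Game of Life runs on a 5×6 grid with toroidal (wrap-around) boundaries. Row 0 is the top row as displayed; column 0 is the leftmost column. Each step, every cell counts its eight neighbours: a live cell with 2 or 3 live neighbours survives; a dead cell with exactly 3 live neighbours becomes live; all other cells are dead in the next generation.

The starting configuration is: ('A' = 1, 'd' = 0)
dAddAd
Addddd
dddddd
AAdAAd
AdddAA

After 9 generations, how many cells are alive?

6

step 0: dAddAd
Addddd
dddddd
AAdAAd
AdddAA
step 1: dAddAd
dddddd
AAdddA
AAdAAd
ddAddd
step 2: dddddd
dAdddA
dAAdAA
dddAAd
AdAdAA
step 3: dAddAd
dAAdAA
dAAddA
dddddd
ddddAA
step 4: dAAddd
ddddAA
dAAAAA
AdddAA
ddddAA
step 5: AddAdd
dddddA
dAAddd
dAAddd
dAdAAd
step 6: AdAAdA
AAAddd
AAAddd
Addddd
AAdAAd
step 7: dddddd
dddddd
ddAddA
dddAdd
dddAAd
step 8: dddddd
dddddd
dddddd
ddAAdd
dddAAd
step 9: dddddd
dddddd
dddddd
ddAAAd
ddAAAd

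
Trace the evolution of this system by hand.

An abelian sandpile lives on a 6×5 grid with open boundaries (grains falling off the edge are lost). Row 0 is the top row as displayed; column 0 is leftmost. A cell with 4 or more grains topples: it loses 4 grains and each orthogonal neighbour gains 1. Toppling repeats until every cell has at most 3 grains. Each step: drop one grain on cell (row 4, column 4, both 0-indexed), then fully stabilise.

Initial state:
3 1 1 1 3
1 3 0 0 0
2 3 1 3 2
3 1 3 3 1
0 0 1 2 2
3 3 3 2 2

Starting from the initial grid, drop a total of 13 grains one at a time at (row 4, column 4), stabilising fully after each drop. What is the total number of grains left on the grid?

0) 3 1 1 1 3
1 3 0 0 0
2 3 1 3 2
3 1 3 3 1
0 0 1 2 2
3 3 3 2 2
1) 3 1 1 1 3
1 3 0 0 0
2 3 1 3 2
3 1 3 3 1
0 0 1 2 3
3 3 3 2 2
2) 3 1 1 1 3
1 3 0 0 0
2 3 1 3 2
3 1 3 3 2
0 0 1 3 0
3 3 3 2 3
3) 3 1 1 1 3
1 3 0 0 0
2 3 1 3 2
3 1 3 3 2
0 0 1 3 1
3 3 3 2 3
4) 3 1 1 1 3
1 3 0 0 0
2 3 1 3 2
3 1 3 3 2
0 0 1 3 2
3 3 3 2 3
5) 3 1 1 1 3
1 3 0 0 0
2 3 1 3 2
3 1 3 3 2
0 0 1 3 3
3 3 3 2 3
6) 3 1 1 1 3
1 3 0 1 1
2 3 3 1 0
3 2 1 3 1
1 2 0 3 3
0 1 2 1 1
7) 3 1 1 1 3
1 3 0 1 1
2 3 3 2 0
3 2 2 0 3
1 2 1 1 1
0 1 2 2 2
8) 3 1 1 1 3
1 3 0 1 1
2 3 3 2 0
3 2 2 0 3
1 2 1 1 2
0 1 2 2 2
9) 3 1 1 1 3
1 3 0 1 1
2 3 3 2 0
3 2 2 0 3
1 2 1 1 3
0 1 2 2 2
10) 3 1 1 1 3
1 3 0 1 1
2 3 3 2 1
3 2 2 1 0
1 2 1 2 1
0 1 2 2 3
11) 3 1 1 1 3
1 3 0 1 1
2 3 3 2 1
3 2 2 1 0
1 2 1 2 2
0 1 2 2 3
12) 3 1 1 1 3
1 3 0 1 1
2 3 3 2 1
3 2 2 1 0
1 2 1 2 3
0 1 2 2 3
13) 3 1 1 1 3
1 3 0 1 1
2 3 3 2 1
3 2 2 1 1
1 2 1 3 1
0 1 2 3 0

49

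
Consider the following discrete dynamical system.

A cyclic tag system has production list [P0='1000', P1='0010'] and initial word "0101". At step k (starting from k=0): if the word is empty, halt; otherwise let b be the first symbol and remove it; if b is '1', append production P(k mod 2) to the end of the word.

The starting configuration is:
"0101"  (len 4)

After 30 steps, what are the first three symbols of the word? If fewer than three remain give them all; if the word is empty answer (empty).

001

0) "0101"  (len 4)
1) "101"  (len 3)
2) "010010"  (len 6)
3) "10010"  (len 5)
4) "00100010"  (len 8)
5) "0100010"  (len 7)
6) "100010"  (len 6)
7) "000101000"  (len 9)
8) "00101000"  (len 8)
9) "0101000"  (len 7)
10) "101000"  (len 6)
11) "010001000"  (len 9)
12) "10001000"  (len 8)
13) "00010001000"  (len 11)
14) "0010001000"  (len 10)
15) "010001000"  (len 9)
16) "10001000"  (len 8)
17) "00010001000"  (len 11)
18) "0010001000"  (len 10)
19) "010001000"  (len 9)
20) "10001000"  (len 8)
21) "00010001000"  (len 11)
22) "0010001000"  (len 10)
23) "010001000"  (len 9)
24) "10001000"  (len 8)
25) "00010001000"  (len 11)
26) "0010001000"  (len 10)
27) "010001000"  (len 9)
28) "10001000"  (len 8)
29) "00010001000"  (len 11)
30) "0010001000"  (len 10)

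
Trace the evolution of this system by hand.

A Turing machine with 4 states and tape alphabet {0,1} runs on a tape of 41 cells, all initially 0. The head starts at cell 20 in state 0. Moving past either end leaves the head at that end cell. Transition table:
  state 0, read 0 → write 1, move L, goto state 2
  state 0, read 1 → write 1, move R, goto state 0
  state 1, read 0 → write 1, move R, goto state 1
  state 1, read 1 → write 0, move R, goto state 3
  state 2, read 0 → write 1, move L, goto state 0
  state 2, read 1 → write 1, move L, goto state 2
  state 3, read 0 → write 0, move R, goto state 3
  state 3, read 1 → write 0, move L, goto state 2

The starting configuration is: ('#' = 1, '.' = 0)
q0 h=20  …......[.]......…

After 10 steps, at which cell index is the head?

10

0) q0 h=20  …......[.]......…
1) q2 h=19  …......[.]#.....…
2) q0 h=18  …......[.]##....…
3) q2 h=17  …......[.]###...…
4) q0 h=16  …......[.]####..…
5) q2 h=15  …......[.]#####.…
6) q0 h=14  …......[.]######…
7) q2 h=13  …......[.]######…
8) q0 h=12  …......[.]######…
9) q2 h=11  …......[.]######…
10) q0 h=10  …......[.]######…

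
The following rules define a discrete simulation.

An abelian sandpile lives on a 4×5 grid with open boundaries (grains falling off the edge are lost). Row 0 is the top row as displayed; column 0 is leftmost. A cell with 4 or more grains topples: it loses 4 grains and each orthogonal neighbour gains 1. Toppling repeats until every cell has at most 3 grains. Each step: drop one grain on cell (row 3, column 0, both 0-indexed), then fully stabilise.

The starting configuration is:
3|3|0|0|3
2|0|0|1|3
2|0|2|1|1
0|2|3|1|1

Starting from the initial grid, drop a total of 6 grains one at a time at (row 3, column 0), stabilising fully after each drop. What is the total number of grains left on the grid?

32

[0] 3|3|0|0|3
2|0|0|1|3
2|0|2|1|1
0|2|3|1|1
[1] 3|3|0|0|3
2|0|0|1|3
2|0|2|1|1
1|2|3|1|1
[2] 3|3|0|0|3
2|0|0|1|3
2|0|2|1|1
2|2|3|1|1
[3] 3|3|0|0|3
2|0|0|1|3
2|0|2|1|1
3|2|3|1|1
[4] 3|3|0|0|3
2|0|0|1|3
3|0|2|1|1
0|3|3|1|1
[5] 3|3|0|0|3
2|0|0|1|3
3|0|2|1|1
1|3|3|1|1
[6] 3|3|0|0|3
2|0|0|1|3
3|0|2|1|1
2|3|3|1|1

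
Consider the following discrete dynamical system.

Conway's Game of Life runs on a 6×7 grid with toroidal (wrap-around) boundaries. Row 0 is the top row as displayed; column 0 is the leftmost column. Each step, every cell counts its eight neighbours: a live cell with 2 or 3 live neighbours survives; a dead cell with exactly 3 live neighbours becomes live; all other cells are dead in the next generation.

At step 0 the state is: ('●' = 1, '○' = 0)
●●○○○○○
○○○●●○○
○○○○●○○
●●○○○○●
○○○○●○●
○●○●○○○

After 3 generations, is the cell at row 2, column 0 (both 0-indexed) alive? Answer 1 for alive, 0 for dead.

1

[0] ●●○○○○○
○○○●●○○
○○○○●○○
●●○○○○●
○○○○●○●
○●○●○○○
[1] ●●○●●○○
○○○●●○○
●○○●●●○
●○○○○○●
○●●○○●●
○●●○○○○
[2] ●●○○●○○
●●○○○○●
●○○●○●○
○○●●○○○
○○●○○●●
○○○○●●●
[3] ○●○○●○○
○○●○●●○
●○○●●○○
○●●●○●○
○○●○○○●
○●○●●○○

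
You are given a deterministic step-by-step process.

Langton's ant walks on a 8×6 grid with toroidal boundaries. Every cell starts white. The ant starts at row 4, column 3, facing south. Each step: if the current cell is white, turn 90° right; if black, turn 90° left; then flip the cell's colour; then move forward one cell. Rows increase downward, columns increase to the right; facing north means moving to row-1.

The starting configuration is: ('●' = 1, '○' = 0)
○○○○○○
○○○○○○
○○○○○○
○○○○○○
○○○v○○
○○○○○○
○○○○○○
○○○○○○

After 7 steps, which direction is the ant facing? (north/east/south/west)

west

k=0  ○○○○○○
○○○○○○
○○○○○○
○○○○○○
○○○v○○
○○○○○○
○○○○○○
○○○○○○
k=1  ○○○○○○
○○○○○○
○○○○○○
○○○○○○
○○<●○○
○○○○○○
○○○○○○
○○○○○○
k=2  ○○○○○○
○○○○○○
○○○○○○
○○^○○○
○○●●○○
○○○○○○
○○○○○○
○○○○○○
k=3  ○○○○○○
○○○○○○
○○○○○○
○○●>○○
○○●●○○
○○○○○○
○○○○○○
○○○○○○
k=4  ○○○○○○
○○○○○○
○○○○○○
○○●●○○
○○●v○○
○○○○○○
○○○○○○
○○○○○○
k=5  ○○○○○○
○○○○○○
○○○○○○
○○●●○○
○○●○>○
○○○○○○
○○○○○○
○○○○○○
k=6  ○○○○○○
○○○○○○
○○○○○○
○○●●○○
○○●○●○
○○○○v○
○○○○○○
○○○○○○
k=7  ○○○○○○
○○○○○○
○○○○○○
○○●●○○
○○●○●○
○○○<●○
○○○○○○
○○○○○○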